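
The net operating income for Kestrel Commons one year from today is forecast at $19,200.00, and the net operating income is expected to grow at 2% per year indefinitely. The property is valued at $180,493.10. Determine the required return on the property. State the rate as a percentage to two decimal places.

12.64%

P = D₁/(r − g) ⇒ r = D₁/P + g = $19,200.0000/$180,493.10 + 0.02 = 0.106375 + 0.02 = 0.126375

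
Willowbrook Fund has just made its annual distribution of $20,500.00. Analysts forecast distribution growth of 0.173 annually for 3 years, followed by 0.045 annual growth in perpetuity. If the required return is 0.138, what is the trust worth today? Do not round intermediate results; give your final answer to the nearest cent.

$317624.63

D_1 = 24046.50000
D_2 = 28206.54450
D_3 = 33086.27670
Terminal value at year 3: TV = D_3×(1+g_2)/(r−g_2) = 34575.15915/0.093 = 371775.90484
P_0 = D_1/(1+r)^1 + D_2/(1+r)^2 + D_3/(1+r)^3 + TV/(1+r)^3
    = 21130.49209 + 21780.37542 + 22450.24636 + 252263.52098 = 317624.63485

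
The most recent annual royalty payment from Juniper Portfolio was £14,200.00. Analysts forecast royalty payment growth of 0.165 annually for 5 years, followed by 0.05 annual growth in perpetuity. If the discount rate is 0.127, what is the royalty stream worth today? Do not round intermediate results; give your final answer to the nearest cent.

D_1 = 16543.00000
D_2 = 19272.59500
D_3 = 22452.57318
D_4 = 26157.24775
D_5 = 30473.19363
Terminal value at year 5: TV = D_5×(1+g_2)/(r−g_2) = 31996.85331/0.077 = 415543.54947
P_0 = D_1/(1+r)^1 + D_2/(1+r)^2 + D_3/(1+r)^3 + D_4/(1+r)^4 + D_5/(1+r)^5 + TV/(1+r)^5
    = 14678.79326 + 15173.73038 + 15685.35572 + 16214.23196 + 16760.94075 + 228558.28301 = 307071.33509

£307071.34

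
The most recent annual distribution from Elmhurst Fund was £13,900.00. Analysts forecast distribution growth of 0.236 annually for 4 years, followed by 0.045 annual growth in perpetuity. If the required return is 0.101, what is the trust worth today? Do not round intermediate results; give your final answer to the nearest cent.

D_1 = 17180.40000
D_2 = 21234.97440
D_3 = 26246.42836
D_4 = 32440.58545
Terminal value at year 4: TV = D_4×(1+g_2)/(r−g_2) = 33900.41180/0.056 = 605364.49636
P_0 = D_1/(1+r)^1 + D_2/(1+r)^2 + D_3/(1+r)^3 + D_4/(1+r)^4 + TV/(1+r)^4
    = 15604.35967 + 17517.70078 + 19665.64774 + 22076.96694 + 411971.97244 = 486836.64757

£486836.65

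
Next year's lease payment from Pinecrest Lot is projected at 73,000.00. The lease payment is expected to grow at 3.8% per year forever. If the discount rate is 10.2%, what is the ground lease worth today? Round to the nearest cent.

1140625.00

Growing perpetuity: P = D₁ / (r − g) = 73,000.0000 / (0.102 − 0.038) = 1,140,625.00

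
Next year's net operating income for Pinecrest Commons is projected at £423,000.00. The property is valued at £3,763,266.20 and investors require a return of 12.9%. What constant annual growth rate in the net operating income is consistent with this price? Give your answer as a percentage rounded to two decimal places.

P = D₁/(r−g) ⇒ g = r − D₁/P = 0.129 − £423,000.00/£3,763,266.20 = 0.016598

1.66%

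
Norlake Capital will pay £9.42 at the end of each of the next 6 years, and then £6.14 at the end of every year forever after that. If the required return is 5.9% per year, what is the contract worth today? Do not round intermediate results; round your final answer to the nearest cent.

PV of 6-year annuity: £9.42 × [1 − (1+0.059)^−6] / 0.059 = 46.46709
Perpetuity value at year 6: £6.14 / 0.059 = 104.06780
PV of perpetuity: 104.06780 / (1+0.059)^6 = 73.78033
Total PV = 46.46709 + 73.78033 = 120.24742

£120.25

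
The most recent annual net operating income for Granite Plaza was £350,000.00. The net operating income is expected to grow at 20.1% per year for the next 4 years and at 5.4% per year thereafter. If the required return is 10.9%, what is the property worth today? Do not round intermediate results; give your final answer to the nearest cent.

£10940994.53

D_1 = 420350.00000
D_2 = 504840.35000
D_3 = 606313.26035
D_4 = 728182.22568
Terminal value at year 4: TV = D_4×(1+g_2)/(r−g_2) = 767504.06587/0.055 = 13954619.37940
P_0 = D_1/(1+r)^1 + D_2/(1+r)^2 + D_3/(1+r)^3 + D_4/(1+r)^4 + TV/(1+r)^4
    = 379035.16682 + 410479.02195 + 444531.38446 + 481408.64990 + 9225540.30896 = 10940994.53209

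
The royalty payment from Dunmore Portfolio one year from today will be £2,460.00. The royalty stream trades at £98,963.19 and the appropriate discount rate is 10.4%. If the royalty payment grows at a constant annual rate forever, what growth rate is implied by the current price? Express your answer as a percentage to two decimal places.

7.91%

P = D₁/(r−g) ⇒ g = r − D₁/P = 0.104 − £2,460.00/£98,963.19 = 0.079142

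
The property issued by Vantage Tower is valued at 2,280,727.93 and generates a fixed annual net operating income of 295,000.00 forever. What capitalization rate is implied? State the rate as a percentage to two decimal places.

P = C/r ⇒ r = C/P = 295,000.00/2,280,727.93 = 0.129345

12.93%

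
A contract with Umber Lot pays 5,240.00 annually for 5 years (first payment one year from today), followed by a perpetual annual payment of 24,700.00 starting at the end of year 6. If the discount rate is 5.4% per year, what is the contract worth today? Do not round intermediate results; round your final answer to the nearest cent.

374079.30

PV of 5-year annuity: 5,240.00 × [1 − (1+0.054)^−5] / 0.054 = 22437.78505
Perpetuity value at year 5: 24,700.00 / 0.054 = 457407.40741
PV of perpetuity: 457407.40741 / (1+0.054)^5 = 351641.51222
Total PV = 22437.78505 + 351641.51222 = 374079.29727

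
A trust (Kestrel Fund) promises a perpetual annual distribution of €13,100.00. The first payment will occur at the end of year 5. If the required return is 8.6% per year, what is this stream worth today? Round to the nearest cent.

Value at end of year 4: C / r = €13,100.00 / 0.086 = €152,325.5814
Discount to today: PV = €152,325.5814 / (1 + 0.086)^4 = €152,325.5814 / 1.390975 = €109,509.94

€109509.94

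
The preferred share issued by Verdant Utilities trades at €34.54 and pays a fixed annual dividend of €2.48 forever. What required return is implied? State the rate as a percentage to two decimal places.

P = C/r ⇒ r = C/P = €2.48/€34.54 = 0.071801

7.18%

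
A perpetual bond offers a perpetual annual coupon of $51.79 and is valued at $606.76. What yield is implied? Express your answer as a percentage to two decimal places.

8.54%

P = C/r ⇒ r = C/P = $51.79/$606.76 = 0.085355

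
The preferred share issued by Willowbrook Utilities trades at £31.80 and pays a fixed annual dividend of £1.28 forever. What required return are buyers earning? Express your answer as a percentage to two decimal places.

P = C/r ⇒ r = C/P = £1.28/£31.80 = 0.040252

4.03%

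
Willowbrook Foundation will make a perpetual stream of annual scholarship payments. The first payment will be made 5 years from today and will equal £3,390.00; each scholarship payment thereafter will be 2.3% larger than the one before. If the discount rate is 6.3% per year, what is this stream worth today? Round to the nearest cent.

Value at end of year 4: C₁ / (r − g) = £3,390.00 / (0.063 − 0.023) = £84,750.0000
Discount to today: PV = £84,750.0000 / (1 + 0.063)^4 = £84,750.0000 / 1.276830 = £66,375.32

£66375.32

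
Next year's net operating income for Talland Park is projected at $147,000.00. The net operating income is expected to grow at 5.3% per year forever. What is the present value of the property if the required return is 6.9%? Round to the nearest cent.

Growing perpetuity: P = D₁ / (r − g) = $147,000.0000 / (0.069 − 0.053) = $9,187,500.00

$9187500.00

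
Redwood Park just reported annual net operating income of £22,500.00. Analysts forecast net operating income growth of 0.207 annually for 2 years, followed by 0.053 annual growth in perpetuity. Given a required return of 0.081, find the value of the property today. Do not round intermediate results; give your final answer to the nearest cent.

D_1 = 27157.50000
D_2 = 32779.10250
Terminal value at year 2: TV = D_2×(1+g_2)/(r−g_2) = 34516.39493/0.028 = 1232728.39045
P_0 = D_1/(1+r)^1 + D_2/(1+r)^2 + TV/(1+r)^2
    = 25122.57169 + 28050.82704 + 1054911.45986 = 1108084.85860

£1108084.86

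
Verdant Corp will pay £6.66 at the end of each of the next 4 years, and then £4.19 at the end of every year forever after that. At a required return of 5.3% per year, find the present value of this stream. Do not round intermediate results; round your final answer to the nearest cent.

PV of 4-year annuity: £6.66 × [1 − (1+0.053)^−4] / 0.053 = 23.45238
Perpetuity value at year 4: £4.19 / 0.053 = 79.05660
PV of perpetuity: 79.05660 / (1+0.053)^4 = 64.30203
Total PV = 23.45238 + 64.30203 = 87.75441

£87.75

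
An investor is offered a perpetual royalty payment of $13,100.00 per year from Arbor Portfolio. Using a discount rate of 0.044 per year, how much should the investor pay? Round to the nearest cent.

Level perpetuity: PV = C / r = $13,100.00 / 0.044 = $297,727.27

$297727.27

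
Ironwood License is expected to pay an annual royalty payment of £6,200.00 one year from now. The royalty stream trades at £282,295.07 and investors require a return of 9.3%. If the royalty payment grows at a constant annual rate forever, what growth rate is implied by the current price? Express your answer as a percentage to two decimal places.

7.10%

P = D₁/(r−g) ⇒ g = r − D₁/P = 0.093 − £6,200.00/£282,295.07 = 0.071037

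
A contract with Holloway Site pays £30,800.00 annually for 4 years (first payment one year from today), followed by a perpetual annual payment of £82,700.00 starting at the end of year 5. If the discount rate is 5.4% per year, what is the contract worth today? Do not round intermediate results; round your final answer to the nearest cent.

PV of 4-year annuity: £30,800.00 × [1 − (1+0.054)^−4] / 0.054 = 108208.07322
Perpetuity value at year 4: £82,700.00 / 0.054 = 1531481.48148
PV of perpetuity: 1531481.48148 / (1+0.054)^4 = 1240935.77838
Total PV = 108208.07322 + 1240935.77838 = 1349143.85160

£1349143.85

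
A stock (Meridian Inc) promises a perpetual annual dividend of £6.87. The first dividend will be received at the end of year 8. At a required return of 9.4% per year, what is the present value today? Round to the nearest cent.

Value at end of year 7: C / r = £6.87 / 0.094 = £73.0851
Discount to today: PV = £73.0851 / (1 + 0.094)^7 = £73.0851 / 1.875518 = £38.97

£38.97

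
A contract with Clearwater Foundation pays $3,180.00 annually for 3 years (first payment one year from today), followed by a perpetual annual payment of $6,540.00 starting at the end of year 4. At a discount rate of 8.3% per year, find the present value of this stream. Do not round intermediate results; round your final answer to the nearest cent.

$70182.79

PV of 3-year annuity: $3,180.00 × [1 − (1+0.083)^−3] / 0.083 = 8151.00840
Perpetuity value at year 3: $6,540.00 / 0.083 = 78795.18072
PV of perpetuity: 78795.18072 / (1+0.083)^3 = 62031.78609
Total PV = 8151.00840 + 62031.78609 = 70182.79449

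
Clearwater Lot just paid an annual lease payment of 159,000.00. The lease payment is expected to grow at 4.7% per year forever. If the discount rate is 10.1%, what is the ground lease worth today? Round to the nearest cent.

D₁ = D₀ × (1 + g) = 159,000.00 × 1.047 = 166,473.0000
Growing perpetuity: P = D₁ / (r − g) = 166,473.0000 / (0.101 − 0.047) = 3,082,833.33

3082833.33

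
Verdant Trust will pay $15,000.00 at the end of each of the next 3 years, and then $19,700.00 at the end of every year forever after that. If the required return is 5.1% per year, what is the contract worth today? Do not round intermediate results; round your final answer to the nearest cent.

$373499.19

PV of 3-year annuity: $15,000.00 × [1 − (1+0.051)^−3] / 0.051 = 40772.29858
Perpetuity value at year 3: $19,700.00 / 0.051 = 386274.50980
PV of perpetuity: 386274.50980 / (1+0.051)^3 = 332726.89100
Total PV = 40772.29858 + 332726.89100 = 373499.18958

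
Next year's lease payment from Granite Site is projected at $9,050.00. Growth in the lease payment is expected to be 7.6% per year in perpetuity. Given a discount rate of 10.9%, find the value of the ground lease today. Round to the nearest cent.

$274242.42

Growing perpetuity: P = D₁ / (r − g) = $9,050.0000 / (0.109 − 0.076) = $274,242.42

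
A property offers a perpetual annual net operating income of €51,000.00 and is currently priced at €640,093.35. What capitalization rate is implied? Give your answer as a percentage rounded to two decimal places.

7.97%

P = C/r ⇒ r = C/P = €51,000.00/€640,093.35 = 0.079676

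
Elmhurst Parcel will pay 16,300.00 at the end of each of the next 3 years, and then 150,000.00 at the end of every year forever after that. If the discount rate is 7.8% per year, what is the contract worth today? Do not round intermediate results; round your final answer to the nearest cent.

PV of 3-year annuity: 16,300.00 × [1 − (1+0.078)^−3] / 0.078 = 42158.73697
Perpetuity value at year 3: 150,000.00 / 0.078 = 1923076.92308
PV of perpetuity: 1923076.92308 / (1+0.078)^3 = 1535113.08594
Total PV = 42158.73697 + 1535113.08594 = 1577271.82291

1577271.82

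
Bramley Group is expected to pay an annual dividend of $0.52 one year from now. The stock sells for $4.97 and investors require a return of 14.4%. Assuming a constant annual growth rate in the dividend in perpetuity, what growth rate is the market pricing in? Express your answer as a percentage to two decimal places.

3.94%

P = D₁/(r−g) ⇒ g = r − D₁/P = 0.144 − $0.52/$4.97 = 0.039372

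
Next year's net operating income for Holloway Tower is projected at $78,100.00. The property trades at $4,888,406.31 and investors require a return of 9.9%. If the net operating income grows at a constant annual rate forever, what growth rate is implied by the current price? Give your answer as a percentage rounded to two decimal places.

P = D₁/(r−g) ⇒ g = r − D₁/P = 0.099 − $78,100.00/$4,888,406.31 = 0.083023

8.30%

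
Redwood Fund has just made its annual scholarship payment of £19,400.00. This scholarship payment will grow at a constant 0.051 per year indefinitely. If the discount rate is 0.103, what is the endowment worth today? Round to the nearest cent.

D₁ = D₀ × (1 + g) = £19,400.00 × 1.051 = £20,389.4000
Growing perpetuity: P = D₁ / (r − g) = £20,389.4000 / (0.103 − 0.051) = £392,103.85

£392103.85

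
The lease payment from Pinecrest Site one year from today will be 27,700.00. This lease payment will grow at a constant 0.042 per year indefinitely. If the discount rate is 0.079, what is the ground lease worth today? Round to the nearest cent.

Growing perpetuity: P = D₁ / (r − g) = 27,700.0000 / (0.079 − 0.042) = 748,648.65

748648.65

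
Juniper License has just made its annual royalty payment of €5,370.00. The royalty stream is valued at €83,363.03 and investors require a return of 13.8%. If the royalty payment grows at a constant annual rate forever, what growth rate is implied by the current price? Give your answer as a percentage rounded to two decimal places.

6.91%

P = D₀(1+g)/(r−g) ⇒ P(r−g) = D₀(1+g) ⇒ g(P+D₀) = P·r − D₀
g = (P·r − D₀)/(P + D₀) = (€83,363.03×0.138 − €5,370.00) / (€83,363.03 + €5,370.00) = 0.069130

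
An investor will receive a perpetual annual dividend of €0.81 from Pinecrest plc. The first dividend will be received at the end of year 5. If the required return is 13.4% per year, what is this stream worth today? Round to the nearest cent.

€3.66

Value at end of year 4: C / r = €0.81 / 0.134 = €6.0448
Discount to today: PV = €6.0448 / (1 + 0.134)^4 = €6.0448 / 1.653683 = €3.66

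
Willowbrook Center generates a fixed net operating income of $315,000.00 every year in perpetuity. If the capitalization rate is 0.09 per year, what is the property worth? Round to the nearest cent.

$3500000.00

Level perpetuity: PV = C / r = $315,000.00 / 0.09 = $3,500,000.00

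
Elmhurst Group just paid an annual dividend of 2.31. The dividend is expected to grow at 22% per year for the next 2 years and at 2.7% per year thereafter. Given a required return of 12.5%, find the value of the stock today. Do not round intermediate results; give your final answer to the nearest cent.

33.69

D_1 = 2.81820
D_2 = 3.43820
Terminal value at year 2: TV = D_2×(1+g_2)/(r−g_2) = 3.53104/0.098 = 36.03097
P_0 = D_1/(1+r)^1 + D_2/(1+r)^2 + TV/(1+r)^2
    = 2.50507 + 2.71661 + 28.46892 = 33.69059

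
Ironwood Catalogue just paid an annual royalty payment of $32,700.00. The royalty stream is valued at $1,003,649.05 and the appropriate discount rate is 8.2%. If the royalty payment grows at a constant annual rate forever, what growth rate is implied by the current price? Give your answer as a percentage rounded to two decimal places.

P = D₀(1+g)/(r−g) ⇒ P(r−g) = D₀(1+g) ⇒ g(P+D₀) = P·r − D₀
g = (P·r − D₀)/(P + D₀) = ($1,003,649.05×0.082 − $32,700.00) / ($1,003,649.05 + $32,700.00) = 0.047860

4.79%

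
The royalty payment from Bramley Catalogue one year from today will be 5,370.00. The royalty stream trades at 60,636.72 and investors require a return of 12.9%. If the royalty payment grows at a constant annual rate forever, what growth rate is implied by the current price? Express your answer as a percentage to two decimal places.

P = D₁/(r−g) ⇒ g = r − D₁/P = 0.129 − 5,370.00/60,636.72 = 0.040440

4.04%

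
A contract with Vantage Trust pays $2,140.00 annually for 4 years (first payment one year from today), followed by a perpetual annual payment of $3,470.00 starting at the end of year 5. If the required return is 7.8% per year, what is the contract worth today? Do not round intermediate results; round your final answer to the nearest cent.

PV of 4-year annuity: $2,140.00 × [1 − (1+0.078)^−4] / 0.078 = 7119.62036
Perpetuity value at year 4: $3,470.00 / 0.078 = 44487.17949
PV of perpetuity: 44487.17949 / (1+0.078)^4 = 32942.74835
Total PV = 7119.62036 + 32942.74835 = 40062.36871

$40062.37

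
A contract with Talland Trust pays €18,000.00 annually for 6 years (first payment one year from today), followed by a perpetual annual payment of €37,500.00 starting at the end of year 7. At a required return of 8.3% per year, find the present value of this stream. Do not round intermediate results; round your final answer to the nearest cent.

PV of 6-year annuity: €18,000.00 × [1 − (1+0.083)^−6] / 0.083 = 82459.91734
Perpetuity value at year 6: €37,500.00 / 0.083 = 451807.22892
PV of perpetuity: 451807.22892 / (1+0.083)^6 = 280015.73445
Total PV = 82459.91734 + 280015.73445 = 362475.65179

€362475.65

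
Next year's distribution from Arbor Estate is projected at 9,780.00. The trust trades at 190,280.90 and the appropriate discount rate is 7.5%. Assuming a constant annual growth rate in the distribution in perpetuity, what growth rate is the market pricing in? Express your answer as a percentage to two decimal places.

2.36%

P = D₁/(r−g) ⇒ g = r − D₁/P = 0.075 − 9,780.00/190,280.90 = 0.023602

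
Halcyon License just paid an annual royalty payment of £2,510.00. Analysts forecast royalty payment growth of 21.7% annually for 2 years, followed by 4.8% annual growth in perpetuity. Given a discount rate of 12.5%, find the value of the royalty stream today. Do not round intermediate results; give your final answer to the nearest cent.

D_1 = 3054.67000
D_2 = 3717.53339
Terminal value at year 2: TV = D_2×(1+g_2)/(r−g_2) = 3895.97499/0.077 = 50597.07783
P_0 = D_1/(1+r)^1 + D_2/(1+r)^2 + TV/(1+r)^2
    = 2715.26222 + 2937.31033 + 39977.93804 = 45630.51059

£45630.51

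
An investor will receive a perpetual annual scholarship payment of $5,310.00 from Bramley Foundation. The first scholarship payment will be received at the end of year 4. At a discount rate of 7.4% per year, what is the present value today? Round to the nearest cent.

$57922.85

Value at end of year 3: C / r = $5,310.00 / 0.074 = $71,756.7568
Discount to today: PV = $71,756.7568 / (1 + 0.074)^3 = $71,756.7568 / 1.238833 = $57,922.85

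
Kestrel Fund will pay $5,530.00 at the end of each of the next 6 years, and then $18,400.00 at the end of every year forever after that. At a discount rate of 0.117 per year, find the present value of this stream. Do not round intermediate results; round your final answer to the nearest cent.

PV of 6-year annuity: $5,530.00 × [1 − (1+0.117)^−6] / 0.117 = 22930.58033
Perpetuity value at year 6: $18,400.00 / 0.117 = 157264.95726
PV of perpetuity: 157264.95726 / (1+0.117)^6 = 80967.90878
Total PV = 22930.58033 + 80967.90878 = 103898.48911

$103898.49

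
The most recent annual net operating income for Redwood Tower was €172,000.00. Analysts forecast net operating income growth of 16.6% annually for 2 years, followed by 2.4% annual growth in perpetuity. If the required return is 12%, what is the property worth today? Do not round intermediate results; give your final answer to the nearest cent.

€2353949.26

D_1 = 200552.00000
D_2 = 233843.63200
Terminal value at year 2: TV = D_2×(1+g_2)/(r−g_2) = 239455.87917/0.096 = 2494332.07467
P_0 = D_1/(1+r)^1 + D_2/(1+r)^2 + TV/(1+r)^2
    = 179064.28571 + 186418.71173 + 1988466.25850 = 2353949.25595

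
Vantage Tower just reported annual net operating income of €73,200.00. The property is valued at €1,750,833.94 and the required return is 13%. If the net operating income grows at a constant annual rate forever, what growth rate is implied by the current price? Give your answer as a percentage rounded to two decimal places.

8.47%

P = D₀(1+g)/(r−g) ⇒ P(r−g) = D₀(1+g) ⇒ g(P+D₀) = P·r − D₀
g = (P·r − D₀)/(P + D₀) = (€1,750,833.94×0.13 − €73,200.00) / (€1,750,833.94 + €73,200.00) = 0.084652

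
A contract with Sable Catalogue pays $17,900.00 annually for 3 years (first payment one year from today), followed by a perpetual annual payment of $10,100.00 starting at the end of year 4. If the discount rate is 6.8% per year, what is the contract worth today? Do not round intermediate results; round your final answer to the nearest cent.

PV of 3-year annuity: $17,900.00 × [1 − (1+0.068)^−3] / 0.068 = 47147.43827
Perpetuity value at year 3: $10,100.00 / 0.068 = 148529.41176
PV of perpetuity: 148529.41176 / (1+0.068)^3 = 121926.66727
Total PV = 47147.43827 + 121926.66727 = 169074.10553

$169074.11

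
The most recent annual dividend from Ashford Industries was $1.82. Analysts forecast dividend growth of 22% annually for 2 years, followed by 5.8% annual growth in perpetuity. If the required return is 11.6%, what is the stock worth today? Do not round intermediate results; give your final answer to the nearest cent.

$43.84

D_1 = 2.22040
D_2 = 2.70889
Terminal value at year 2: TV = D_2×(1+g_2)/(r−g_2) = 2.86600/0.058 = 49.41385
P_0 = D_1/(1+r)^1 + D_2/(1+r)^2 + TV/(1+r)^2
    = 1.98961 + 2.17502 + 39.67531 = 43.83993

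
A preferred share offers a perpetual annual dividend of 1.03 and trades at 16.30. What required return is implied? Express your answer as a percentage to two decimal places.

6.32%

P = C/r ⇒ r = C/P = 1.03/16.30 = 0.063190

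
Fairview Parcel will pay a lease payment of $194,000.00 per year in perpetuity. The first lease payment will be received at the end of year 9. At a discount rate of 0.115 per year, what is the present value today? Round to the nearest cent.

Value at end of year 8: C / r = $194,000.00 / 0.115 = $1,686,956.5217
Discount to today: PV = $1,686,956.5217 / (1 + 0.115)^8 = $1,686,956.5217 / 2.388905 = $706,162.99

$706162.99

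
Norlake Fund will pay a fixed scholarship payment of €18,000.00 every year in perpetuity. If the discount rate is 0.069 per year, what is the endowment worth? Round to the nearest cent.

€260869.57

Level perpetuity: PV = C / r = €18,000.00 / 0.069 = €260,869.57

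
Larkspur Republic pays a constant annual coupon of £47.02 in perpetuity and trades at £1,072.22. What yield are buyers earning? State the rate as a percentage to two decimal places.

P = C/r ⇒ r = C/P = £47.02/£1,072.22 = 0.043853

4.39%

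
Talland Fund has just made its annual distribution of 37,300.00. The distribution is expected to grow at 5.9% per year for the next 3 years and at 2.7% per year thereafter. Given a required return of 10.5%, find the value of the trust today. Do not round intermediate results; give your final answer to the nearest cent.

535139.79

D_1 = 39500.70000
D_2 = 41831.24130
D_3 = 44299.28454
Terminal value at year 3: TV = D_3×(1+g_2)/(r−g_2) = 45495.36522/0.078 = 583273.91307
P_0 = D_1/(1+r)^1 + D_2/(1+r)^2 + D_3/(1+r)^3 + TV/(1+r)^3
    = 35747.23982 + 34259.11943 + 32832.94794 + 432300.48122 = 535139.78841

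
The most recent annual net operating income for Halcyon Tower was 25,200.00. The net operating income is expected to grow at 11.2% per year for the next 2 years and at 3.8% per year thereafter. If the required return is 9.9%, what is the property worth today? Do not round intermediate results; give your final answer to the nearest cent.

D_1 = 28022.40000
D_2 = 31160.90880
Terminal value at year 2: TV = D_2×(1+g_2)/(r−g_2) = 32345.02333/0.061 = 530246.28417
P_0 = D_1/(1+r)^1 + D_2/(1+r)^2 + TV/(1+r)^2
    = 25498.08917 + 25799.70442 + 439017.92114 = 490315.71473

490315.71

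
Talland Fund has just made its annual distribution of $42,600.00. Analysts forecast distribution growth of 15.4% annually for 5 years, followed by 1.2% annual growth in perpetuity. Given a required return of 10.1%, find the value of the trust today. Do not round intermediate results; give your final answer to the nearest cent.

D_1 = 49160.40000
D_2 = 56731.10160
D_3 = 65467.69125
D_4 = 75549.71570
D_5 = 87184.37192
Terminal value at year 5: TV = D_5×(1+g_2)/(r−g_2) = 88230.58438/0.089 = 991354.88066
P_0 = D_1/(1+r)^1 + D_2/(1+r)^2 + D_3/(1+r)^3 + D_4/(1+r)^4 + D_5/(1+r)^5 + TV/(1+r)^5
    = 44650.68120 + 46800.07820 + 49052.94300 + 51414.25634 + 53889.23870 + 612763.02886 = 858570.22631

$858570.23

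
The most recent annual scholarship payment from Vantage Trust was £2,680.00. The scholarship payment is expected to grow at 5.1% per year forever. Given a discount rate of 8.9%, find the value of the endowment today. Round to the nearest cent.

£74123.16

D₁ = D₀ × (1 + g) = £2,680.00 × 1.051 = £2,816.6800
Growing perpetuity: P = D₁ / (r − g) = £2,816.6800 / (0.089 − 0.051) = £74,123.16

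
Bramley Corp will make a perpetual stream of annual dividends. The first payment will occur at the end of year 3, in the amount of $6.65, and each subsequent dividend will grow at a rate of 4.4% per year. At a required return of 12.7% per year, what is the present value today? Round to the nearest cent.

Value at end of year 2: C₁ / (r − g) = $6.65 / (0.127 − 0.044) = $80.1205
Discount to today: PV = $80.1205 / (1 + 0.127)^2 = $80.1205 / 1.270129 = $63.08

$63.08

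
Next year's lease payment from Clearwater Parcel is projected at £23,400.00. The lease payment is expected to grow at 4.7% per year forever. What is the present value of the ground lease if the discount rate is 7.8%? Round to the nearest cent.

Growing perpetuity: P = D₁ / (r − g) = £23,400.0000 / (0.078 − 0.047) = £754,838.71

£754838.71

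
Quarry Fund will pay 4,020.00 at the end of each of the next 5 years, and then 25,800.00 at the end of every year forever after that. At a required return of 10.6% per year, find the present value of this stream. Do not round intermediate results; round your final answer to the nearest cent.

PV of 5-year annuity: 4,020.00 × [1 − (1+0.106)^−5] / 0.106 = 15008.22545
Perpetuity value at year 5: 25,800.00 / 0.106 = 243396.22642
PV of perpetuity: 243396.22642 / (1+0.106)^5 = 147074.77947
Total PV = 15008.22545 + 147074.77947 = 162083.00492

162083.00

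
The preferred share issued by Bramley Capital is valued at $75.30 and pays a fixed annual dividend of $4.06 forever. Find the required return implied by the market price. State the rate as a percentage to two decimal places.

P = C/r ⇒ r = C/P = $4.06/$75.30 = 0.053918

5.39%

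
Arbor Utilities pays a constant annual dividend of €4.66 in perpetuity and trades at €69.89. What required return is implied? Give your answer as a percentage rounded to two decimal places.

6.67%

P = C/r ⇒ r = C/P = €4.66/€69.89 = 0.066676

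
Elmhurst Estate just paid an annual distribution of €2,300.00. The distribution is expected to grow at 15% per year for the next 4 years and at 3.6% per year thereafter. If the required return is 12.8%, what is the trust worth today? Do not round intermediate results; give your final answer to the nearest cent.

€37637.87

D_1 = 2645.00000
D_2 = 3041.75000
D_3 = 3498.01250
D_4 = 4022.71438
Terminal value at year 4: TV = D_4×(1+g_2)/(r−g_2) = 4167.53209/0.092 = 45299.26187
P_0 = D_1/(1+r)^1 + D_2/(1+r)^2 + D_3/(1+r)^3 + D_4/(1+r)^4 + TV/(1+r)^4
    = 2344.85816 + 2390.59121 + 2437.21621 + 2484.75057 + 27980.45207 = 37637.86821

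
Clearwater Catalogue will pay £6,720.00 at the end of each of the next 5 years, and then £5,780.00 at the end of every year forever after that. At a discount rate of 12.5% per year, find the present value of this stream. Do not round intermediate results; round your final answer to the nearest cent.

PV of 5-year annuity: £6,720.00 × [1 − (1+0.125)^−5] / 0.125 = 23927.01926
Perpetuity value at year 5: £5,780.00 / 0.125 = 46240.00000
PV of perpetuity: 46240.00000 / (1+0.125)^5 = 25659.91499
Total PV = 23927.01926 + 25659.91499 = 49586.93424

£49586.93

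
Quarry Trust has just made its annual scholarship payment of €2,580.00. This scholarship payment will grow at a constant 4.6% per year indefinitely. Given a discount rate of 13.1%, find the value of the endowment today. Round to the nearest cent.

D₁ = D₀ × (1 + g) = €2,580.00 × 1.046 = €2,698.6800
Growing perpetuity: P = D₁ / (r − g) = €2,698.6800 / (0.131 − 0.046) = €31,749.18

€31749.18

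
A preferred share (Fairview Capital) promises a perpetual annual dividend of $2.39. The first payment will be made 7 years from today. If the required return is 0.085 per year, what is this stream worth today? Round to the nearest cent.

Value at end of year 6: C / r = $2.39 / 0.085 = $28.1176
Discount to today: PV = $28.1176 / (1 + 0.085)^6 = $28.1176 / 1.631468 = $17.23

$17.23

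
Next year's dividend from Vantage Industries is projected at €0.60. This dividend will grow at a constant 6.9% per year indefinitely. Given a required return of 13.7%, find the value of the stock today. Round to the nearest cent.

€8.82

Growing perpetuity: P = D₁ / (r − g) = €0.6000 / (0.137 − 0.069) = €8.82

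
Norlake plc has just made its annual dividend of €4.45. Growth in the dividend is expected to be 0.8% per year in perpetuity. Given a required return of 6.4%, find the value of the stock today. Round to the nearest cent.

D₁ = D₀ × (1 + g) = €4.45 × 1.008 = €4.4856
Growing perpetuity: P = D₁ / (r − g) = €4.4856 / (0.064 − 0.008) = €80.10

€80.10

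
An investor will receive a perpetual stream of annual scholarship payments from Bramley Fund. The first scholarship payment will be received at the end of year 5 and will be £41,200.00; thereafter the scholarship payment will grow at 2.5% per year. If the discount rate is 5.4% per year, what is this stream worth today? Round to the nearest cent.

£1151162.87

Value at end of year 4: C₁ / (r − g) = £41,200.00 / (0.054 − 0.025) = £1,420,689.6552
Discount to today: PV = £1,420,689.6552 / (1 + 0.054)^4 = £1,420,689.6552 / 1.234134 = £1,151,162.87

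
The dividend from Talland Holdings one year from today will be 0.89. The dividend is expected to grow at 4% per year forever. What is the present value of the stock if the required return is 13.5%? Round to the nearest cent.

Growing perpetuity: P = D₁ / (r − g) = 0.8900 / (0.135 − 0.04) = 9.37

9.37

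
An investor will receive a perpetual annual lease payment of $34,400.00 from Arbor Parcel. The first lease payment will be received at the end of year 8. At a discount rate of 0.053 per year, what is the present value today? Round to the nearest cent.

Value at end of year 7: C / r = $34,400.00 / 0.053 = $649,056.6038
Discount to today: PV = $649,056.6038 / (1 + 0.053)^7 = $649,056.6038 / 1.435485 = $452,151.50

$452151.50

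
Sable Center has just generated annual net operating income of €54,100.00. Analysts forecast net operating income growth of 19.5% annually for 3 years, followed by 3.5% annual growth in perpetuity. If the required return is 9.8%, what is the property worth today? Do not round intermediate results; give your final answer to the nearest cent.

D_1 = 64649.50000
D_2 = 77256.15250
D_3 = 92321.10224
Terminal value at year 3: TV = D_3×(1+g_2)/(r−g_2) = 95552.34082/0.063 = 1516703.82247
P_0 = D_1/(1+r)^1 + D_2/(1+r)^2 + D_3/(1+r)^3 + TV/(1+r)^3
    = 58879.32605 + 64080.86942 + 69741.92984 + 1145760.27589 = 1338462.40119

€1338462.40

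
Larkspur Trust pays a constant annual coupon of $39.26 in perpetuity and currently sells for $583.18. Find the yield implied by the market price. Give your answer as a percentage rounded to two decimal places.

P = C/r ⇒ r = C/P = $39.26/$583.18 = 0.067321

6.73%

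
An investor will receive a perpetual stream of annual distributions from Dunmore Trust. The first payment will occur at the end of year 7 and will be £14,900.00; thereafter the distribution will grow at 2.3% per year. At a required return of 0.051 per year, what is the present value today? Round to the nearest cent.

Value at end of year 6: C₁ / (r − g) = £14,900.00 / (0.051 − 0.023) = £532,142.8571
Discount to today: PV = £532,142.8571 / (1 + 0.051)^6 = £532,142.8571 / 1.347772 = £394,831.63

£394831.63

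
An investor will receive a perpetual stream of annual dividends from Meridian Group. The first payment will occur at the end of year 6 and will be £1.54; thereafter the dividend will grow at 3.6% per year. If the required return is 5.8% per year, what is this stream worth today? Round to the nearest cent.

Value at end of year 5: C₁ / (r − g) = £1.54 / (0.058 − 0.036) = £70.0000
Discount to today: PV = £70.0000 / (1 + 0.058)^5 = £70.0000 / 1.325648 = £52.80

£52.80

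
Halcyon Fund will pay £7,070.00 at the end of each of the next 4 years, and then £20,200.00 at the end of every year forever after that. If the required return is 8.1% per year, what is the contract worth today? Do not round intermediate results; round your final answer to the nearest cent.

PV of 4-year annuity: £7,070.00 × [1 − (1+0.081)^−4] / 0.081 = 23364.70818
Perpetuity value at year 4: £20,200.00 / 0.081 = 249382.71605
PV of perpetuity: 249382.71605 / (1+0.081)^4 = 182626.40695
Total PV = 23364.70818 + 182626.40695 = 205991.11514

£205991.12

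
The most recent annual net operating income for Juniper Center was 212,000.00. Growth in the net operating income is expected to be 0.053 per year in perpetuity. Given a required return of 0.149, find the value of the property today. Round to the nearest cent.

D₁ = D₀ × (1 + g) = 212,000.00 × 1.053 = 223,236.0000
Growing perpetuity: P = D₁ / (r − g) = 223,236.0000 / (0.149 − 0.053) = 2,325,375.00

2325375.00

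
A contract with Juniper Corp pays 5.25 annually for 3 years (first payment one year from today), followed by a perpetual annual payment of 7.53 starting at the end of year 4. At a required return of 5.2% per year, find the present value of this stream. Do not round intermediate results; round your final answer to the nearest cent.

138.62

PV of 3-year annuity: 5.25 × [1 − (1+0.052)^−3] / 0.052 = 14.24364
Perpetuity value at year 3: 7.53 / 0.052 = 144.80769
PV of perpetuity: 144.80769 / (1+0.052)^3 = 124.37824
Total PV = 14.24364 + 124.37824 = 138.62188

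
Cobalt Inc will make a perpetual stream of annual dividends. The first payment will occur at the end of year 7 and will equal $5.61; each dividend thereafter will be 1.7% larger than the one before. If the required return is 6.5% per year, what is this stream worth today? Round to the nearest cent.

$80.10

Value at end of year 6: C₁ / (r − g) = $5.61 / (0.065 − 0.017) = $116.8750
Discount to today: PV = $116.8750 / (1 + 0.065)^6 = $116.8750 / 1.459142 = $80.10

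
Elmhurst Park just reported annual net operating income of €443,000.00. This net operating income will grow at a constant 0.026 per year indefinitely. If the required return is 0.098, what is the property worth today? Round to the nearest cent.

€6312750.00

D₁ = D₀ × (1 + g) = €443,000.00 × 1.026 = €454,518.0000
Growing perpetuity: P = D₁ / (r − g) = €454,518.0000 / (0.098 − 0.026) = €6,312,750.00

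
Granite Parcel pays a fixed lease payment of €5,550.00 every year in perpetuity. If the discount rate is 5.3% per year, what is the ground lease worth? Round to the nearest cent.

€104716.98

Level perpetuity: PV = C / r = €5,550.00 / 0.053 = €104,716.98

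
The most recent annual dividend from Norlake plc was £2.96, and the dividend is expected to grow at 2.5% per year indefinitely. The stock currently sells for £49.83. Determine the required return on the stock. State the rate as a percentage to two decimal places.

8.59%

D₁ = £2.96 × 1.025 = £3.0340
P = D₁/(r − g) ⇒ r = D₁/P + g = £3.0340/£49.83 + 0.025 = 0.060887 + 0.025 = 0.085887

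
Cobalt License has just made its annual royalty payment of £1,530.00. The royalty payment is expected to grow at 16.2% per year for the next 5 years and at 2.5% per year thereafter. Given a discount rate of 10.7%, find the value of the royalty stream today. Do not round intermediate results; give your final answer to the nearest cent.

D_1 = 1777.86000
D_2 = 2065.87332
D_3 = 2400.54480
D_4 = 2789.43306
D_5 = 3241.32121
Terminal value at year 5: TV = D_5×(1+g_2)/(r−g_2) = 3322.35424/0.082 = 40516.51513
P_0 = D_1/(1+r)^1 + D_2/(1+r)^2 + D_3/(1+r)^3 + D_4/(1+r)^4 + D_5/(1+r)^5 + TV/(1+r)^5
    = 1606.01626 + 1685.80930 + 1769.56676 + 1857.48562 + 1949.77262 + 24372.15771 = 33240.80826

£33240.81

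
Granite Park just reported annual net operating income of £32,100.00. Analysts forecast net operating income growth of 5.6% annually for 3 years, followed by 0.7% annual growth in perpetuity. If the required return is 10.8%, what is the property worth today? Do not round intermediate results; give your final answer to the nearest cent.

£364608.01

D_1 = 33897.60000
D_2 = 35795.86560
D_3 = 37800.43407
Terminal value at year 3: TV = D_3×(1+g_2)/(r−g_2) = 38065.03711/0.101 = 376881.55557
P_0 = D_1/(1+r)^1 + D_2/(1+r)^2 + D_3/(1+r)^3 + TV/(1+r)^3
    = 30593.50181 + 29157.70569 + 27789.29351 + 277067.51055 = 364608.01156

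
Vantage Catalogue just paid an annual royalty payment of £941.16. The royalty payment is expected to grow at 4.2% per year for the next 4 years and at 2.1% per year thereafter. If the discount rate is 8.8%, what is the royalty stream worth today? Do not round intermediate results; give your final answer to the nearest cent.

£15449.37

D_1 = 980.68872
D_2 = 1021.87765
D_3 = 1064.79651
D_4 = 1109.51796
Terminal value at year 4: TV = D_4×(1+g_2)/(r−g_2) = 1132.81784/0.067 = 16907.72892
P_0 = D_1/(1+r)^1 + D_2/(1+r)^2 + D_3/(1+r)^3 + D_4/(1+r)^4 + TV/(1+r)^4
    = 901.36831 + 863.25899 + 826.76090 + 791.80594 + 12066.17709 = 15449.37123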